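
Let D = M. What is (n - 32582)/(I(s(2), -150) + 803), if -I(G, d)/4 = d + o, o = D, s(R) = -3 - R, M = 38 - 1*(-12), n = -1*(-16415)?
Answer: -5389/401 ≈ -13.439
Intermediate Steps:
n = 16415
M = 50 (M = 38 + 12 = 50)
D = 50
o = 50
I(G, d) = -200 - 4*d (I(G, d) = -4*(d + 50) = -4*(50 + d) = -200 - 4*d)
(n - 32582)/(I(s(2), -150) + 803) = (16415 - 32582)/((-200 - 4*(-150)) + 803) = -16167/((-200 + 600) + 803) = -16167/(400 + 803) = -16167/1203 = -16167*1/1203 = -5389/401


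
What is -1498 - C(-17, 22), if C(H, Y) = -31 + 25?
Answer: -1492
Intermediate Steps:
C(H, Y) = -6
-1498 - C(-17, 22) = -1498 - 1*(-6) = -1498 + 6 = -1492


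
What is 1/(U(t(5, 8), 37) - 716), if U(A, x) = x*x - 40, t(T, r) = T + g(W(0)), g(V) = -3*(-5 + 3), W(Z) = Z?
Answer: 1/613 ≈ 0.0016313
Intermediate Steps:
g(V) = 6 (g(V) = -3*(-2) = 6)
t(T, r) = 6 + T (t(T, r) = T + 6 = 6 + T)
U(A, x) = -40 + x**2 (U(A, x) = x**2 - 40 = -40 + x**2)
1/(U(t(5, 8), 37) - 716) = 1/((-40 + 37**2) - 716) = 1/((-40 + 1369) - 716) = 1/(1329 - 716) = 1/613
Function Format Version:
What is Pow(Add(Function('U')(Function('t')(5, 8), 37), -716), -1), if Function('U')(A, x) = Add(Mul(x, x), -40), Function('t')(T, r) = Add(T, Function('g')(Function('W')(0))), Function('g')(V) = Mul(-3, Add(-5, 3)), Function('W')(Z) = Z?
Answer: Rational(1, 613) ≈ 0.0016313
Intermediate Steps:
Function('g')(V) = 6 (Function('g')(V) = Mul(-3, -2) = 6)
Function('t')(T, r) = Add(6, T) (Function('t')(T, r) = Add(T, 6) = Add(6, T))
Function('U')(A, x) = Add(-40, Pow(x, 2)) (Function('U')(A, x) = Add(Pow(x, 2), -40) = Add(-40, Pow(x, 2)))
Pow(Add(Function('U')(Function('t')(5, 8), 37), -716), -1) = Pow(Add(Add(-40, Pow(37, 2)), -716), -1) = Pow(Add(Add(-40, 1369), -716), -1) = Pow(Add(1329, -716), -1) = Pow(613, -1) = Rational(1, 613)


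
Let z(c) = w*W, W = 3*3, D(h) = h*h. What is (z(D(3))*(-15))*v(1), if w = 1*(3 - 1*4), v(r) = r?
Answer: 135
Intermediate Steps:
D(h) = h²
W = 9
w = -1 (w = 1*(3 - 4) = 1*(-1) = -1)
z(c) = -9 (z(c) = -1*9 = -9)
(z(D(3))*(-15))*v(1) = -9*(-15)*1 = 135*1 = 135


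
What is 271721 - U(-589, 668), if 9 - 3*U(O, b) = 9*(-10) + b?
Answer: 815732/3 ≈ 2.7191e+5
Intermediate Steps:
U(O, b) = 33 - b/3 (U(O, b) = 3 - (9*(-10) + b)/3 = 3 - (-90 + b)/3 = 3 + (30 - b/3) = 33 - b/3)
271721 - U(-589, 668) = 271721 - (33 - 1/3*668) = 271721 - (33 - 668/3) = 271721 - 1*(-569/3) = 271721 + 569/3 = 815732/3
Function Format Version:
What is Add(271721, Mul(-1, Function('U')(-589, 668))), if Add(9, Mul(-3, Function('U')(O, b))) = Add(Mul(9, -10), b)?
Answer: Rational(815732, 3) ≈ 2.7191e+5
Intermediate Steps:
Function('U')(O, b) = Add(33, Mul(Rational(-1, 3), b)) (Function('U')(O, b) = Add(3, Mul(Rational(-1, 3), Add(Mul(9, -10), b))) = Add(3, Mul(Rational(-1, 3), Add(-90, b))) = Add(3, Add(30, Mul(Rational(-1, 3), b))) = Add(33, Mul(Rational(-1, 3), b)))
Add(271721, Mul(-1, Function('U')(-589, 668))) = Add(271721, Mul(-1, Add(33, Mul(Rational(-1, 3), 668)))) = Add(271721, Mul(-1, Add(33, Rational(-668, 3)))) = Add(271721, Mul(-1, Rational(-569, 3))) = Add(271721, Rational(569, 3)) = Rational(815732, 3)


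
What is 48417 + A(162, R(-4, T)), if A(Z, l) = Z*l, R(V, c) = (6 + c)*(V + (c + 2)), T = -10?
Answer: 56193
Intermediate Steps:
R(V, c) = (6 + c)*(2 + V + c) (R(V, c) = (6 + c)*(V + (2 + c)) = (6 + c)*(2 + V + c))
48417 + A(162, R(-4, T)) = 48417 + 162*(12 + (-10)² + 6*(-4) + 8*(-10) - 4*(-10)) = 48417 + 162*(12 + 100 - 24 - 80 + 40) = 48417 + 162*48 = 48417 + 7776 = 56193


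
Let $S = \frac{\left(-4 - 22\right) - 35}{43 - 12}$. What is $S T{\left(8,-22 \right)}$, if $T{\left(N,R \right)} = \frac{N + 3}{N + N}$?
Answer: $- \frac{671}{496} \approx -1.3528$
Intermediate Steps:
$S = - \frac{61}{31}$ ($S = \frac{\left(-4 - 22\right) - 35}{31} = \left(-26 - 35\right) \frac{1}{31} = \left(-61\right) \frac{1}{31} = - \frac{61}{31} \approx -1.9677$)
$T{\left(N,R \right)} = \frac{3 + N}{2 N}$
$S T{\left(8,-22 \right)} = - \frac{61 \frac{3 + 8}{2 \cdot 8}}{31} = - \frac{61 \cdot \frac{1}{2} \cdot \frac{1}{8} \cdot 11}{31} = \left(- \frac{61}{31}\right) \frac{11}{16} = - \frac{671}{496}$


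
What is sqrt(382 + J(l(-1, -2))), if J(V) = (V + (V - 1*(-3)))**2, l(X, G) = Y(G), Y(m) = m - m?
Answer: sqrt(391) ≈ 19.774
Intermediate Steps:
Y(m) = 0
l(X, G) = 0
J(V) = (3 + 2*V)**2 (J(V) = (V + (V + 3))**2 = (V + (3 + V))**2 = (3 + 2*V)**2)
sqrt(382 + J(l(-1, -2))) = sqrt(382 + (3 + 2*0)**2) = sqrt(382 + (3 + 0)**2) = sqrt(382 + 3**2) = sqrt(382 + 9) = sqrt(391)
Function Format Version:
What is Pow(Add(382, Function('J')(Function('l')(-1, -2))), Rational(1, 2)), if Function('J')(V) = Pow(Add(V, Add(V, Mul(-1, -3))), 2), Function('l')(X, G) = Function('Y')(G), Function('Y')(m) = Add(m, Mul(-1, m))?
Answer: Pow(391, Rational(1, 2)) ≈ 19.774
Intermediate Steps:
Function('Y')(m) = 0
Function('l')(X, G) = 0
Function('J')(V) = Pow(Add(3, Mul(2, V)), 2) (Function('J')(V) = Pow(Add(V, Add(V, 3)), 2) = Pow(Add(V, Add(3, V)), 2) = Pow(Add(3, Mul(2, V)), 2))
Pow(Add(382, Function('J')(Function('l')(-1, -2))), Rational(1, 2)) = Pow(Add(382, Pow(Add(3, Mul(2, 0)), 2)), Rational(1, 2)) = Pow(Add(382, Pow(Add(3, 0), 2)), Rational(1, 2)) = Pow(Add(382, Pow(3, 2)), Rational(1, 2)) = Pow(Add(382, 9), Rational(1, 2)) = Pow(391, Rational(1, 2))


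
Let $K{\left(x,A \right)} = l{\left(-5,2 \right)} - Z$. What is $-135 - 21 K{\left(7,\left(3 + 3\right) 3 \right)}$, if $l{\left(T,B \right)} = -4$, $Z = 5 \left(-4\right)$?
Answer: $-471$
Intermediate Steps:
$Z = -20$
$K{\left(x,A \right)} = 16$ ($K{\left(x,A \right)} = -4 - -20 = -4 + 20 = 16$)
$-135 - 21 K{\left(7,\left(3 + 3\right) 3 \right)} = -135 - 336 = -471$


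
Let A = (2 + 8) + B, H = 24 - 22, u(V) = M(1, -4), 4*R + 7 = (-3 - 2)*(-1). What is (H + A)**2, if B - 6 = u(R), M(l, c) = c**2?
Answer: 1156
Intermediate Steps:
R = -1/2 (R = -7/4 + ((-3 - 2)*(-1))/4 = -7/4 + (-5*(-1))/4 = -7/4 + (1/4)*5 = -7/4 + 5/4 = -1/2 ≈ -0.50000)
u(V) = 16 (u(V) = (-4)**2 = 16)
B = 22 (B = 6 + 16 = 22)
H = 2
A = 32 (A = (2 + 8) + 22 = 10 + 22 = 32)
(H + A)**2 = (2 + 32)**2 = 34**2 = 1156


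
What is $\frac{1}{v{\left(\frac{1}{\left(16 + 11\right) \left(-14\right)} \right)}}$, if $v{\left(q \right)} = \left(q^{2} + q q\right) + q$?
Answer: $- \frac{35721}{94} \approx -380.01$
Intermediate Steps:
$v{\left(q \right)} = q + 2 q^{2}$ ($v{\left(q \right)} = \left(q^{2} + q^{2}\right) + q = 2 q^{2} + q = q + 2 q^{2}$)
$\frac{1}{v{\left(\frac{1}{\left(16 + 11\right) \left(-14\right)} \right)}} = \frac{1}{\frac{1}{\left(16 + 11\right) \left(-14\right)} \left(1 + \frac{2}{\left(16 + 11\right) \left(-14\right)}\right)} = \frac{1}{\frac{1}{27 \left(-14\right)} \left(1 + \frac{2}{27 \left(-14\right)}\right)} = \frac{1}{\frac{1}{-378} \left(1 + \frac{2}{-378}\right)} = \frac{1}{\left(- \frac{1}{378}\right) \left(1 + 2 \left(- \frac{1}{378}\right)\right)} = \frac{1}{\left(- \frac{1}{378}\right) \left(1 - \frac{1}{189}\right)} = \frac{1}{\left(- \frac{1}{378}\right) \frac{188}{189}} = \frac{1}{- \frac{94}{35721}} = - \frac{35721}{94}$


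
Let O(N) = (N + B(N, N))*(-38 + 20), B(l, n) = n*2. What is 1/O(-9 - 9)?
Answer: 1/972 ≈ 0.0010288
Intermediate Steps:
B(l, n) = 2*n
O(N) = -54*N (O(N) = (N + 2*N)*(-38 + 20) = (3*N)*(-18) = -54*N)
1/O(-9 - 9) = 1/(-54*(-9 - 9)) = 1/(-54*(-18)) = 1/972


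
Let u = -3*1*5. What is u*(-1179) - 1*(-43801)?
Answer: 61486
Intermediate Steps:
u = -15 (u = -3*5 = -15)
u*(-1179) - 1*(-43801) = -15*(-1179) - 1*(-43801) = 17685 + 43801 = 61486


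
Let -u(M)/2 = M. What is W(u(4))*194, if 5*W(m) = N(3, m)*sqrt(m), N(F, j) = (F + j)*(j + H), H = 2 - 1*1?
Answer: 2716*I*sqrt(2) ≈ 3841.0*I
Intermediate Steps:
u(M) = -2*M
H = 1 (H = 2 - 1 = 1)
N(F, j) = (1 + j)*(F + j) (N(F, j) = (F + j)*(j + 1) = (F + j)*(1 + j) = (1 + j)*(F + j))
W(m) = sqrt(m)*(3 + m**2 + 4*m)/5 (W(m) = ((3 + m + m**2 + 3*m)*sqrt(m))/5 = ((3 + m**2 + 4*m)*sqrt(m))/5 = (sqrt(m)*(3 + m**2 + 4*m))/5 = sqrt(m)*(3 + m**2 + 4*m)/5)
W(u(4))*194 = (sqrt(-2*4)*(3 + (-2*4)**2 + 4*(-2*4))/5)*194 = (sqrt(-8)*(3 + (-8)**2 + 4*(-8))/5)*194 = ((2*I*sqrt(2))*(3 + 64 - 32)/5)*194 = ((1/5)*(2*I*sqrt(2))*35)*194 = (14*I*sqrt(2))*194 = 2716*I*sqrt(2)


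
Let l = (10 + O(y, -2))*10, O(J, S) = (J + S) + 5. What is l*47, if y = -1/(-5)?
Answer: 6204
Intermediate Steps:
y = ⅕ (y = -1*(-⅕) = ⅕ ≈ 0.20000)
O(J, S) = 5 + J + S
l = 132 (l = (10 + (5 + ⅕ - 2))*10 = (10 + 16/5)*10 = (66/5)*10 = 132)
l*47 = 132*47 = 6204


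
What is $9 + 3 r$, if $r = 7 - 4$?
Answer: $18$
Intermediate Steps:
$r = 3$ ($r = 7 - 4 = 3$)
$9 + 3 r = 9 + 3 \cdot 3 = 9 + 9 = 18$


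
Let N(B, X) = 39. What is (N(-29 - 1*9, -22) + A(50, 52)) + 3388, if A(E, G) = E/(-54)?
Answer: 92504/27 ≈ 3426.1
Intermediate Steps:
A(E, G) = -E/54 (A(E, G) = E*(-1/54) = -E/54)
(N(-29 - 1*9, -22) + A(50, 52)) + 3388 = (39 - 1/54*50) + 3388 = (39 - 25/27) + 3388 = 1028/27 + 3388 = 92504/27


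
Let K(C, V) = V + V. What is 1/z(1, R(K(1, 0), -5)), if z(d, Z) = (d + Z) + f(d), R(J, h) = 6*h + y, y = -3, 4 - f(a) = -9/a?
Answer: -1/19 ≈ -0.052632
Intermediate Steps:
f(a) = 4 + 9/a (f(a) = 4 - (-9)/a = 4 + 9/a)
K(C, V) = 2*V
R(J, h) = -3 + 6*h (R(J, h) = 6*h - 3 = -3 + 6*h)
z(d, Z) = 4 + Z + d + 9/d (z(d, Z) = (d + Z) + (4 + 9/d) = (Z + d) + (4 + 9/d) = 4 + Z + d + 9/d)
1/z(1, R(K(1, 0), -5)) = 1/(4 + (-3 + 6*(-5)) + 1 + 9/1) = 1/(4 + (-3 - 30) + 1 + 9*1) = 1/(4 - 33 + 1 + 9) = 1/(-19) = -1/19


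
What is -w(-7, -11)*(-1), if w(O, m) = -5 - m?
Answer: 6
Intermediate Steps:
-w(-7, -11)*(-1) = -(-5 - 1*(-11))*(-1) = -(-5 + 11)*(-1) = -6*(-1) = -1*(-6) = 6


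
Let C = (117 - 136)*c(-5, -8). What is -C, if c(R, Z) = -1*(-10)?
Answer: 190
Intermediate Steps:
c(R, Z) = 10
C = -190 (C = (117 - 136)*10 = -19*10 = -190)
-C = -1*(-190) = 190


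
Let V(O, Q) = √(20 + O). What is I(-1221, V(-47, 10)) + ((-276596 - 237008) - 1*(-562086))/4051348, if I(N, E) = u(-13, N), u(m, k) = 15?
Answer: 4344193/289382 ≈ 15.012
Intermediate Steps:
I(N, E) = 15
I(-1221, V(-47, 10)) + ((-276596 - 237008) - 1*(-562086))/4051348 = 15 + ((-276596 - 237008) - 1*(-562086))/4051348 = 15 + (-513604 + 562086)*(1/4051348) = 15 + 48482*(1/4051348) = 15 + 3463/289382 = 4344193/289382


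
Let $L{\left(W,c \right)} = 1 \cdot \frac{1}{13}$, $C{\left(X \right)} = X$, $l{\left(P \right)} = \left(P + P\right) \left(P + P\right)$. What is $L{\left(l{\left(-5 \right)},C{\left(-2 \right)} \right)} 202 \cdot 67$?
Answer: $\frac{13534}{13} \approx 1041.1$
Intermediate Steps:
$l{\left(P \right)} = 4 P^{2}$ ($l{\left(P \right)} = 2 P 2 P = 4 P^{2}$)
$L{\left(W,c \right)} = \frac{1}{13}$ ($L{\left(W,c \right)} = 1 \cdot \frac{1}{13} = \frac{1}{13}$)
$L{\left(l{\left(-5 \right)},C{\left(-2 \right)} \right)} 202 \cdot 67 = \frac{1}{13} \cdot 202 \cdot 67 = \frac{202}{13} \cdot 67 = \frac{13534}{13}$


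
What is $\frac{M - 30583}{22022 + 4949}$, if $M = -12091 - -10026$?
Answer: $- \frac{4664}{3853} \approx -1.2105$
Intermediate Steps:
$M = -2065$ ($M = -12091 + 10026 = -2065$)
$\frac{M - 30583}{22022 + 4949} = \frac{-2065 - 30583}{22022 + 4949} = - \frac{32648}{26971} = \left(-32648\right) \frac{1}{26971} = - \frac{4664}{3853}$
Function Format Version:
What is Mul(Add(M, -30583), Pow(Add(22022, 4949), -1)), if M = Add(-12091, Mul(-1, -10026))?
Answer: Rational(-4664, 3853) ≈ -1.2105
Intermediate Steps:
M = -2065 (M = Add(-12091, 10026) = -2065)
Mul(Add(M, -30583), Pow(Add(22022, 4949), -1)) = Mul(Add(-2065, -30583), Pow(Add(22022, 4949), -1)) = Mul(-32648, Pow(26971, -1)) = Mul(-32648, Rational(1, 26971)) = Rational(-4664, 3853)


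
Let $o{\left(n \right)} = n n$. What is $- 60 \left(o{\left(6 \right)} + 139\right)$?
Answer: $-10500$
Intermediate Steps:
$o{\left(n \right)} = n^{2}$
$- 60 \left(o{\left(6 \right)} + 139\right) = - 60 \left(6^{2} + 139\right) = - 60 \left(36 + 139\right) = \left(-60\right) 175 = -10500$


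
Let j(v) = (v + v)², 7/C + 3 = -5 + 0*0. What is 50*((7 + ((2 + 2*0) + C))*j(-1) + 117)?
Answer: 7475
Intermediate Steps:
C = -7/8 (C = 7/(-3 + (-5 + 0*0)) = 7/(-3 + (-5 + 0)) = 7/(-3 - 5) = 7/(-8) = 7*(-⅛) = -7/8 ≈ -0.87500)
j(v) = 4*v² (j(v) = (2*v)² = 4*v²)
50*((7 + ((2 + 2*0) + C))*j(-1) + 117) = 50*((7 + ((2 + 2*0) - 7/8))*(4*(-1)²) + 117) = 50*((7 + ((2 + 0) - 7/8))*(4*1) + 117) = 50*((7 + (2 - 7/8))*4 + 117) = 50*((7 + 9/8)*4 + 117) = 50*((65/8)*4 + 117) = 50*(65/2 + 117) = 50*(299/2) = 7475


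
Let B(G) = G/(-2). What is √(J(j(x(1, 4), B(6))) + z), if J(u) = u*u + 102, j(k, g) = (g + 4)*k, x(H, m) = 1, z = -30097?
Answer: I*√29994 ≈ 173.19*I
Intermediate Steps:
B(G) = -G/2 (B(G) = G*(-½) = -G/2)
j(k, g) = k*(4 + g) (j(k, g) = (4 + g)*k = k*(4 + g))
J(u) = 102 + u² (J(u) = u² + 102 = 102 + u²)
√(J(j(x(1, 4), B(6))) + z) = √((102 + (1*(4 - ½*6))²) - 30097) = √((102 + (1*(4 - 3))²) - 30097) = √((102 + (1*1)²) - 30097) = √((102 + 1²) - 30097) = √((102 + 1) - 30097) = √(103 - 30097) = √(-29994) = I*√29994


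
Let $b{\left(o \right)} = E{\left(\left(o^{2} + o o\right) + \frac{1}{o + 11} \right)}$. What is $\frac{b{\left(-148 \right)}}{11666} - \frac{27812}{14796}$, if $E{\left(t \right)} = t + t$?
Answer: $\frac{121488916}{21576267} \approx 5.6307$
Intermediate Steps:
$E{\left(t \right)} = 2 t$
$b{\left(o \right)} = \frac{2}{11 + o} + 4 o^{2}$ ($b{\left(o \right)} = 2 \left(\left(o^{2} + o o\right) + \frac{1}{o + 11}\right) = 2 \left(\left(o^{2} + o^{2}\right) + \frac{1}{11 + o}\right) = 2 \left(2 o^{2} + \frac{1}{11 + o}\right) = 2 \left(\frac{1}{11 + o} + 2 o^{2}\right) = \frac{2}{11 + o} + 4 o^{2}$)
$\frac{b{\left(-148 \right)}}{11666} - \frac{27812}{14796} = \frac{2 \frac{1}{11 - 148} \left(1 + 2 \left(-148\right)^{2} \left(11 - 148\right)\right)}{11666} - \frac{27812}{14796} = \frac{2 \left(1 + 2 \cdot 21904 \left(-137\right)\right)}{-137} \cdot \frac{1}{11666} - \frac{6953}{3699} = 2 \left(- \frac{1}{137}\right) \left(1 - 6001696\right) \frac{1}{11666} - \frac{6953}{3699} = 2 \left(- \frac{1}{137}\right) \left(-6001695\right) \frac{1}{11666} - \frac{6953}{3699} = \frac{12003390}{137} \cdot \frac{1}{11666} - \frac{6953}{3699} = \frac{6001695}{799121} - \frac{6953}{3699} = \frac{121488916}{21576267}$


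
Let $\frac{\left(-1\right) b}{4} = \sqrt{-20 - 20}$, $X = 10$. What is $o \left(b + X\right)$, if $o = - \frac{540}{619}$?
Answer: $- \frac{5400}{619} + \frac{4320 i \sqrt{10}}{619} \approx -8.7238 + 22.07 i$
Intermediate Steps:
$b = - 8 i \sqrt{10}$ ($b = - 4 \sqrt{-20 - 20} = - 4 \sqrt{-40} = - 4 \cdot 2 i \sqrt{10} = - 8 i \sqrt{10} \approx - 25.298 i$)
$o = - \frac{540}{619}$ ($o = \left(-540\right) \frac{1}{619} = - \frac{540}{619} \approx -0.87237$)
$o \left(b + X\right) = - \frac{540 \left(- 8 i \sqrt{10} + 10\right)}{619} = - \frac{540 \left(10 - 8 i \sqrt{10}\right)}{619} = - \frac{5400}{619} + \frac{4320 i \sqrt{10}}{619}$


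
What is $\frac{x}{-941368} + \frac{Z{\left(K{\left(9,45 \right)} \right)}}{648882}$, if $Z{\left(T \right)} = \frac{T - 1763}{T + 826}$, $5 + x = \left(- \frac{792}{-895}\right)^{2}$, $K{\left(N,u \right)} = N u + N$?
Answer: $\frac{42516179276767}{15168160752034352400} \approx 2.803 \cdot 10^{-6}$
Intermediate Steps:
$K{\left(N,u \right)} = N + N u$
$x = - \frac{3377861}{801025}$ ($x = -5 + \left(- \frac{792}{-895}\right)^{2} = -5 + \left(\left(-792\right) \left(- \frac{1}{895}\right)\right)^{2} = -5 + \left(\frac{792}{895}\right)^{2} = -5 + \frac{627264}{801025} = - \frac{3377861}{801025} \approx -4.2169$)
$Z{\left(T \right)} = \frac{-1763 + T}{826 + T}$
$\frac{x}{-941368} + \frac{Z{\left(K{\left(9,45 \right)} \right)}}{648882} = - \frac{3377861}{801025 \left(-941368\right)} + \frac{\frac{1}{826 + 9 \left(1 + 45\right)} \left(-1763 + 9 \left(1 + 45\right)\right)}{648882} = \left(- \frac{3377861}{801025}\right) \left(- \frac{1}{941368}\right) + \frac{-1763 + 9 \cdot 46}{826 + 9 \cdot 46} \cdot \frac{1}{648882} = \frac{3377861}{754059302200} + \frac{-1763 + 414}{826 + 414} \cdot \frac{1}{648882} = \frac{3377861}{754059302200} + \frac{1}{1240} \left(-1349\right) \frac{1}{648882} = \frac{3377861}{754059302200} - \frac{1349}{804613680} = \frac{42516179276767}{15168160752034352400}$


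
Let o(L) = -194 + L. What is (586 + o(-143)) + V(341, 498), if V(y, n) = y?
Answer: 590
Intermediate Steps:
(586 + o(-143)) + V(341, 498) = (586 + (-194 - 143)) + 341 = (586 - 337) + 341 = 249 + 341 = 590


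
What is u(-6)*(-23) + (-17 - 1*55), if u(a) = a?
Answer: 66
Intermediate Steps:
u(-6)*(-23) + (-17 - 1*55) = -6*(-23) + (-17 - 1*55) = 138 + (-17 - 55) = 138 - 72 = 66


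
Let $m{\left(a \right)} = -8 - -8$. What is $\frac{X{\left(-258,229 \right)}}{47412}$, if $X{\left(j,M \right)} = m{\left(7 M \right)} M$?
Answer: $0$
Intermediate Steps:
$m{\left(a \right)} = 0$ ($m{\left(a \right)} = -8 + 8 = 0$)
$X{\left(j,M \right)} = 0$ ($X{\left(j,M \right)} = 0 M = 0$)
$\frac{X{\left(-258,229 \right)}}{47412} = \frac{0}{47412} = 0 \cdot \frac{1}{47412} = 0$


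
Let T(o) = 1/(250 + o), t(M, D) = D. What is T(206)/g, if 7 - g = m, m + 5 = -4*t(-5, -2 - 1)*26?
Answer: -1/136800 ≈ -7.3099e-6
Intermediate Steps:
m = 307 (m = -5 - 4*(-2 - 1)*26 = -5 - 4*(-3)*26 = -5 + 12*26 = -5 + 312 = 307)
g = -300 (g = 7 - 1*307 = 7 - 307 = -300)
T(206)/g = 1/((250 + 206)*(-300)) = -1/300/456 = (1/456)*(-1/300) = -1/136800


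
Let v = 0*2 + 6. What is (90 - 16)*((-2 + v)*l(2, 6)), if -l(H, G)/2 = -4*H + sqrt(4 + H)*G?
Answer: 4736 - 3552*sqrt(6) ≈ -3964.6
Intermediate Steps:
l(H, G) = 8*H - 2*G*sqrt(4 + H) (l(H, G) = -2*(-4*H + sqrt(4 + H)*G) = -2*(-4*H + G*sqrt(4 + H)) = 8*H - 2*G*sqrt(4 + H))
v = 6 (v = 0 + 6 = 6)
(90 - 16)*((-2 + v)*l(2, 6)) = (90 - 16)*((-2 + 6)*(8*2 - 2*6*sqrt(4 + 2))) = 74*(4*(16 - 2*6*sqrt(6))) = 74*(4*(16 - 12*sqrt(6))) = 74*(64 - 48*sqrt(6)) = 4736 - 3552*sqrt(6)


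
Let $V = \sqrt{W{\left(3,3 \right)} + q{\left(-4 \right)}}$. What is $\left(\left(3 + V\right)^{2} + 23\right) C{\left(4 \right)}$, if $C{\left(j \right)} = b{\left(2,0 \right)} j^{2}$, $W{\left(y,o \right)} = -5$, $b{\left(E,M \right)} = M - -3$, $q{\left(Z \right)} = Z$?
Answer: $1104 + 864 i \approx 1104.0 + 864.0 i$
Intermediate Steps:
$b{\left(E,M \right)} = 3 + M$ ($b{\left(E,M \right)} = M + 3 = 3 + M$)
$C{\left(j \right)} = 3 j^{2}$ ($C{\left(j \right)} = \left(3 + 0\right) j^{2} = 3 j^{2}$)
$V = 3 i$ ($V = \sqrt{-5 - 4} = \sqrt{-9} = 3 i \approx 3.0 i$)
$\left(\left(3 + V\right)^{2} + 23\right) C{\left(4 \right)} = \left(\left(3 + 3 i\right)^{2} + 23\right) 3 \cdot 4^{2} = \left(23 + \left(3 + 3 i\right)^{2}\right) 3 \cdot 16 = \left(23 + \left(3 + 3 i\right)^{2}\right) 48 = 1104 + 48 \left(3 + 3 i\right)^{2}$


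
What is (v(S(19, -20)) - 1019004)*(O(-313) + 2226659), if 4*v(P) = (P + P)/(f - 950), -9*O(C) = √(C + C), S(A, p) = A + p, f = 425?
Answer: -2382423146791141/1050 + 1069954199*I*√626/9450 ≈ -2.269e+12 + 2.8328e+6*I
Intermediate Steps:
O(C) = -√2*√C/9 (O(C) = -√(C + C)/9 = -√2*√C/9)
v(P) = -P/1050 (v(P) = ((P + P)/(425 - 950))/4 = ((2*P)/(-525))/4 = ((2*P)*(-1/525))/4 = (-2*P/525)/4 = -P/1050)
(v(S(19, -20)) - 1019004)*(O(-313) + 2226659) = (-(19 - 20)/1050 - 1019004)*(-√2*√(-313)/9 + 2226659) = (-1/1050*(-1) - 1019004)*(-√2*I*√313/9 + 2226659) = (1/1050 - 1019004)*(-I*√626/9 + 2226659) = -1069954199*(2226659 - I*√626/9)/1050 = -2382423146791141/1050 + 1069954199*I*√626/9450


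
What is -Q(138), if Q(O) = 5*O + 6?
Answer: -696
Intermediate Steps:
Q(O) = 6 + 5*O
-Q(138) = -(6 + 5*138) = -(6 + 690) = -1*696 = -696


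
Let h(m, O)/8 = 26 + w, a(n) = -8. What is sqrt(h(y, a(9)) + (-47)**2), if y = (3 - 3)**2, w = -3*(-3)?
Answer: sqrt(2489) ≈ 49.890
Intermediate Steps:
w = 9
y = 0 (y = 0**2 = 0)
h(m, O) = 280 (h(m, O) = 8*(26 + 9) = 8*35 = 280)
sqrt(h(y, a(9)) + (-47)**2) = sqrt(280 + (-47)**2) = sqrt(280 + 2209) = sqrt(2489)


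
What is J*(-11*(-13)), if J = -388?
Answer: -55484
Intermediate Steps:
J*(-11*(-13)) = -(-4268)*(-13) = -388*143 = -55484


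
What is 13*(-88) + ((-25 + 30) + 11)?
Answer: -1128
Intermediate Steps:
13*(-88) + ((-25 + 30) + 11) = -1144 + (5 + 11) = -1144 + 16 = -1128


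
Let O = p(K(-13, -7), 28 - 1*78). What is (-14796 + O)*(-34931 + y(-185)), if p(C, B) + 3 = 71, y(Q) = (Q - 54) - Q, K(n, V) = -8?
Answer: 515259080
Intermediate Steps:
y(Q) = -54 (y(Q) = (-54 + Q) - Q = -54)
p(C, B) = 68 (p(C, B) = -3 + 71 = 68)
O = 68
(-14796 + O)*(-34931 + y(-185)) = (-14796 + 68)*(-34931 - 54) = -14728*(-34985) = 515259080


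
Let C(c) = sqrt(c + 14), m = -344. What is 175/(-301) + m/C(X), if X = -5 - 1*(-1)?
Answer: -25/43 - 172*sqrt(10)/5 ≈ -109.36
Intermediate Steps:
X = -4 (X = -5 + 1 = -4)
C(c) = sqrt(14 + c)
175/(-301) + m/C(X) = 175/(-301) - 344/sqrt(14 - 4) = 175*(-1/301) - 344*sqrt(10)/10 = -25/43 - 172*sqrt(10)/5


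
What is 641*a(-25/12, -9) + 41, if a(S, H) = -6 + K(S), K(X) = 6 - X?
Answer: 16517/12 ≈ 1376.4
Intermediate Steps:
a(S, H) = -S (a(S, H) = -6 + (6 - S) = -S)
641*a(-25/12, -9) + 41 = 641*(-(-25)/12) + 41 = 641*(-1*(-25/12)) + 41 = 641*(25/12) + 41 = 16025/12 + 41 = 16517/12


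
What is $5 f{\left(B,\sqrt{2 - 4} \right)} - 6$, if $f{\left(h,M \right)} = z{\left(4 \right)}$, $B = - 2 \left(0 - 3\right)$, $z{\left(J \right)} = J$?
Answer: $14$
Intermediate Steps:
$B = 6$ ($B = \left(-2\right) \left(-3\right) = 6$)
$f{\left(h,M \right)} = 4$
$5 f{\left(B,\sqrt{2 - 4} \right)} - 6 = 5 \cdot 4 - 6 = 20 - 6 = 14$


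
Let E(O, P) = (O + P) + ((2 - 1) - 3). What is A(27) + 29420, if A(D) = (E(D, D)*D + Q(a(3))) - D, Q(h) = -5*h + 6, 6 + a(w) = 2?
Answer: 30823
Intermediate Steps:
a(w) = -4 (a(w) = -6 + 2 = -4)
Q(h) = 6 - 5*h
E(O, P) = -2 + O + P (E(O, P) = (O + P) + (1 - 3) = (O + P) - 2 = -2 + O + P)
A(D) = 26 - D + D*(-2 + 2*D) (A(D) = ((-2 + D + D)*D + (6 - 5*(-4))) - D = ((-2 + 2*D)*D + (6 + 20)) - D = (D*(-2 + 2*D) + 26) - D = (26 + D*(-2 + 2*D)) - D = 26 - D + D*(-2 + 2*D))
A(27) + 29420 = (26 - 1*27 + 2*27*(-1 + 27)) + 29420 = (26 - 27 + 2*27*26) + 29420 = (26 - 27 + 1404) + 29420 = 1403 + 29420 = 30823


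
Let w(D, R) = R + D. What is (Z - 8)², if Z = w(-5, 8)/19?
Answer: 22201/361 ≈ 61.499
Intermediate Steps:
w(D, R) = D + R
Z = 3/19 (Z = (-5 + 8)/19 = 3*(1/19) = 3/19 ≈ 0.15789)
(Z - 8)² = (3/19 - 8)² = (-149/19)² = 22201/361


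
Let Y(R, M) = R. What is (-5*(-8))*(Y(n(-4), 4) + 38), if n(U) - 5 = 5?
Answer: 1920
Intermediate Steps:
n(U) = 10 (n(U) = 5 + 5 = 10)
(-5*(-8))*(Y(n(-4), 4) + 38) = (-5*(-8))*(10 + 38) = 40*48 = 1920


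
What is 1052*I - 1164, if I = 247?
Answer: 258680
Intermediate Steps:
1052*I - 1164 = 1052*247 - 1164 = 259844 - 1164 = 258680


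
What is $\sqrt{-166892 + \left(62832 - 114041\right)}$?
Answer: $i \sqrt{218101} \approx 467.01 i$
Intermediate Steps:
$\sqrt{-166892 + \left(62832 - 114041\right)} = \sqrt{-166892 - 51209} = \sqrt{-218101} = i \sqrt{218101}$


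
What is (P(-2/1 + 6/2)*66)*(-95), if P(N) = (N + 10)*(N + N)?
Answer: -137940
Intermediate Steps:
P(N) = 2*N*(10 + N) (P(N) = (10 + N)*(2*N) = 2*N*(10 + N))
(P(-2/1 + 6/2)*66)*(-95) = ((2*(-2/1 + 6/2)*(10 + (-2/1 + 6/2)))*66)*(-95) = ((2*(-2*1 + 6*(½))*(10 + (-2*1 + 6*(½))))*66)*(-95) = ((2*(-2 + 3)*(10 + (-2 + 3)))*66)*(-95) = ((2*1*(10 + 1))*66)*(-95) = ((2*1*11)*66)*(-95) = (22*66)*(-95) = 1452*(-95) = -137940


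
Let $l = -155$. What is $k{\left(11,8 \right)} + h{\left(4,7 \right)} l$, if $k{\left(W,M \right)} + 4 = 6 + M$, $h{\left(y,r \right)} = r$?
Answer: $-1075$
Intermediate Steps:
$k{\left(W,M \right)} = 2 + M$ ($k{\left(W,M \right)} = -4 + \left(6 + M\right) = 2 + M$)
$k{\left(11,8 \right)} + h{\left(4,7 \right)} l = \left(2 + 8\right) + 7 \left(-155\right) = 10 - 1085 = -1075$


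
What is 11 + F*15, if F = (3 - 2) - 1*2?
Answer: -4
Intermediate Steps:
F = -1 (F = 1 - 2 = -1)
11 + F*15 = 11 - 1*15 = 11 - 15 = -4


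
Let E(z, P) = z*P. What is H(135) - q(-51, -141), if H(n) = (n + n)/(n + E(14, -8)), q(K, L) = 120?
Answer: -2490/23 ≈ -108.26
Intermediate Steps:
E(z, P) = P*z
H(n) = 2*n/(-112 + n) (H(n) = (n + n)/(n - 8*14) = (2*n)/(n - 112) = (2*n)/(-112 + n) = 2*n/(-112 + n))
H(135) - q(-51, -141) = 2*135/(-112 + 135) - 1*120 = 2*135/23 - 120 = 2*135*(1/23) - 120 = 270/23 - 120 = -2490/23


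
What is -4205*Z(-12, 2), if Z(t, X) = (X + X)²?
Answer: -67280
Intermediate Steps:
Z(t, X) = 4*X² (Z(t, X) = (2*X)² = 4*X²)
-4205*Z(-12, 2) = -16820*2² = -16820*4 = -4205*16 = -67280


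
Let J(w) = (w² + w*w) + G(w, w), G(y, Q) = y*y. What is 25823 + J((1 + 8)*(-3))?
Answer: 28010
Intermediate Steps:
G(y, Q) = y²
J(w) = 3*w² (J(w) = (w² + w*w) + w² = (w² + w²) + w² = 2*w² + w² = 3*w²)
25823 + J((1 + 8)*(-3)) = 25823 + 3*((1 + 8)*(-3))² = 25823 + 3*(9*(-3))² = 25823 + 3*(-27)² = 25823 + 3*729 = 25823 + 2187 = 28010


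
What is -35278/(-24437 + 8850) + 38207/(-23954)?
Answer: 249516703/373370998 ≈ 0.66828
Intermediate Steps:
-35278/(-24437 + 8850) + 38207/(-23954) = -35278/(-15587) + 38207*(-1/23954) = -35278*(-1/15587) - 38207/23954 = 35278/15587 - 38207/23954 = 249516703/373370998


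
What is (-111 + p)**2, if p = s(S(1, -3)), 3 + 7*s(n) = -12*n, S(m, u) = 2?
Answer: 646416/49 ≈ 13192.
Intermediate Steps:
s(n) = -3/7 - 12*n/7 (s(n) = -3/7 + (-12*n)/7 = -3/7 - 12*n/7)
p = -27/7 (p = -3/7 - 12/7*2 = -3/7 - 24/7 = -27/7 ≈ -3.8571)
(-111 + p)**2 = (-111 - 27/7)**2 = (-804/7)**2 = 646416/49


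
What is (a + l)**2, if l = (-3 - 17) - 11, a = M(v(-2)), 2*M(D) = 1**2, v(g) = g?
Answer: 3721/4 ≈ 930.25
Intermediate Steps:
M(D) = 1/2 (M(D) = (1/2)*1**2 = (1/2)*1 = 1/2)
a = 1/2 ≈ 0.50000
l = -31 (l = -20 - 11 = -31)
(a + l)**2 = (1/2 - 31)**2 = (-61/2)**2 = 3721/4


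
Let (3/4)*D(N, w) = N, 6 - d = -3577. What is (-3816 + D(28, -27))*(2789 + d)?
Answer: -24077664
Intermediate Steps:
d = 3583 (d = 6 - 1*(-3577) = 6 + 3577 = 3583)
D(N, w) = 4*N/3
(-3816 + D(28, -27))*(2789 + d) = (-3816 + (4/3)*28)*(2789 + 3583) = (-3816 + 112/3)*6372 = -11336/3*6372 = -24077664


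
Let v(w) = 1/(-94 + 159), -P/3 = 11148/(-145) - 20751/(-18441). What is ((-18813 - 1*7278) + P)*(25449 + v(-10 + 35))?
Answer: -12711166800810104/19311825 ≈ -6.5821e+8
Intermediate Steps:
P = 67523791/297105 (P = -3*(11148/(-145) - 20751/(-18441)) = -3*(11148*(-1/145) - 20751*(-1/18441)) = -3*(-11148/145 + 6917/6147) = -3*(-67523791/891315) = 67523791/297105 ≈ 227.27)
v(w) = 1/65
((-18813 - 1*7278) + P)*(25449 + v(-10 + 35)) = ((-18813 - 1*7278) + 67523791/297105)*(25449 + 1/65) = ((-18813 - 7278) + 67523791/297105)*(1654186/65) = (-26091 + 67523791/297105)*(1654186/65) = -7684242764/297105*1654186/65 = -12711166800810104/19311825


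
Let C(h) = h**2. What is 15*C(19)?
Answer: 5415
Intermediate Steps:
15*C(19) = 15*19**2 = 15*361 = 5415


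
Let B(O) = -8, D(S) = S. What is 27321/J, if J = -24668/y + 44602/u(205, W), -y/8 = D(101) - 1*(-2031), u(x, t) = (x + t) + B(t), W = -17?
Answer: 5242353480/47823247 ≈ 109.62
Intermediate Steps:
u(x, t) = -8 + t + x (u(x, t) = (x + t) - 8 = (t + x) - 8 = -8 + t + x)
y = -17056 (y = -8*(101 - 1*(-2031)) = -8*(101 + 2031) = -8*2132 = -17056)
J = 47823247/191880 (J = -24668/(-17056) + 44602/(-8 - 17 + 205) = -24668*(-1/17056) + 44602/180 = 6167/4264 + 44602*(1/180) = 6167/4264 + 22301/90 = 47823247/191880 ≈ 249.24)
27321/J = 27321/(47823247/191880) = 27321*(191880/47823247) = 5242353480/47823247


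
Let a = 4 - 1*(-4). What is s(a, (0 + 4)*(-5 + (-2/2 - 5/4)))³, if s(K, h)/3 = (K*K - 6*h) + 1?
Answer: 368601813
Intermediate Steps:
a = 8 (a = 4 + 4 = 8)
s(K, h) = 3 - 18*h + 3*K² (s(K, h) = 3*((K*K - 6*h) + 1) = 3*((K² - 6*h) + 1) = 3*(1 + K² - 6*h) = 3 - 18*h + 3*K²)
s(a, (0 + 4)*(-5 + (-2/2 - 5/4)))³ = (3 - 18*(0 + 4)*(-5 + (-2/2 - 5/4)) + 3*8²)³ = (3 - 72*(-5 + (-2*½ - 5*¼)) + 3*64)³ = (3 - 72*(-5 + (-1 - 5/4)) + 192)³ = (3 - 72*(-5 - 9/4) + 192)³ = (3 - 72*(-29)/4 + 192)³ = (3 - 18*(-29) + 192)³ = (3 + 522 + 192)³ = 717³ = 368601813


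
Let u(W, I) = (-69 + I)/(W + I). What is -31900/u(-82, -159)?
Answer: -1921975/57 ≈ -33719.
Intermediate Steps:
u(W, I) = (-69 + I)/(I + W)
-31900/u(-82, -159) = -31900*(-159 - 82)/(-69 - 159) = -31900/(-228/(-241)) = -31900/((-1/241*(-228))) = -31900/228/241 = -31900*241/228 = -1921975/57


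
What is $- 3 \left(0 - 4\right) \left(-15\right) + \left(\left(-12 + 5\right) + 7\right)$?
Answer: $-180$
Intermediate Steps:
$- 3 \left(0 - 4\right) \left(-15\right) + \left(\left(-12 + 5\right) + 7\right) = - 3 \left(0 + \left(-5 + 1\right)\right) \left(-15\right) + \left(-7 + 7\right) = - 3 \left(0 - 4\right) \left(-15\right) + 0 = \left(-3\right) \left(-4\right) \left(-15\right) + 0 = 12 \left(-15\right) + 0 = -180 + 0 = -180$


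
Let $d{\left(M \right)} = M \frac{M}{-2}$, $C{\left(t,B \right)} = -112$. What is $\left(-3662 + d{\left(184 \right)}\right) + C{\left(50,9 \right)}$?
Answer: $-20702$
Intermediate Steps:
$d{\left(M \right)} = - \frac{M^{2}}{2}$ ($d{\left(M \right)} = M M \left(- \frac{1}{2}\right) = M \left(- \frac{M}{2}\right) = - \frac{M^{2}}{2}$)
$\left(-3662 + d{\left(184 \right)}\right) + C{\left(50,9 \right)} = \left(-3662 - \frac{184^{2}}{2}\right) - 112 = \left(-3662 - 16928\right) - 112 = -20590 - 112 = -20702$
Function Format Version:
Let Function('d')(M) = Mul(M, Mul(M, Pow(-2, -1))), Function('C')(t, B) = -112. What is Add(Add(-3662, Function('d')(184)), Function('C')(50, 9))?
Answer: -20702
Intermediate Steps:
Function('d')(M) = Mul(Rational(-1, 2), Pow(M, 2)) (Function('d')(M) = Mul(M, Mul(M, Rational(-1, 2))) = Mul(M, Mul(Rational(-1, 2), M)) = Mul(Rational(-1, 2), Pow(M, 2)))
Add(Add(-3662, Function('d')(184)), Function('C')(50, 9)) = Add(Add(-3662, Mul(Rational(-1, 2), Pow(184, 2))), -112) = Add(Add(-3662, Mul(Rational(-1, 2), 33856)), -112) = Add(Add(-3662, -16928), -112) = Add(-20590, -112) = -20702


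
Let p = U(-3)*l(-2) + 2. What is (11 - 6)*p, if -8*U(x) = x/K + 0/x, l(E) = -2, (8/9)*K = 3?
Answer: 80/9 ≈ 8.8889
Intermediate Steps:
K = 27/8 (K = (9/8)*3 = 27/8 ≈ 3.3750)
U(x) = -x/27 (U(x) = -(x/(27/8) + 0/x)/8 = -(x*(8/27) + 0)/8 = -(8*x/27 + 0)/8 = -x/27)
p = 16/9 (p = -1/27*(-3)*(-2) + 2 = (⅑)*(-2) + 2 = -2/9 + 2 = 16/9 ≈ 1.7778)
(11 - 6)*p = (11 - 6)*(16/9) = 5*(16/9) = 80/9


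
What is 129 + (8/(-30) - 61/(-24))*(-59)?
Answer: -209/40 ≈ -5.2250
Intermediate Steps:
129 + (8/(-30) - 61/(-24))*(-59) = 129 + (8*(-1/30) - 61*(-1/24))*(-59) = 129 + (-4/15 + 61/24)*(-59) = 129 + (91/40)*(-59) = 129 - 5369/40 = -209/40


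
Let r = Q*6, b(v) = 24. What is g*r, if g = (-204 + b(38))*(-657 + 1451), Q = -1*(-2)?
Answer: -1715040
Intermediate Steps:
Q = 2
r = 12 (r = 2*6 = 12)
g = -142920 (g = (-204 + 24)*(-657 + 1451) = -180*794 = -142920)
g*r = -142920*12 = -1715040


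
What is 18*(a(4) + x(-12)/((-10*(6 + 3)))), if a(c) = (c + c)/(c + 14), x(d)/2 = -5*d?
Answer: -16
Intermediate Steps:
x(d) = -10*d (x(d) = 2*(-5*d) = -10*d)
a(c) = 2*c/(14 + c) (a(c) = (2*c)/(14 + c) = 2*c/(14 + c))
18*(a(4) + x(-12)/((-10*(6 + 3)))) = 18*(2*4/(14 + 4) + (-10*(-12))/((-10*(6 + 3)))) = 18*(2*4/18 + 120/((-10*9))) = 18*(2*4*(1/18) + 120/(-90)) = 18*(4/9 + 120*(-1/90)) = 18*(4/9 - 4/3) = 18*(-8/9) = -16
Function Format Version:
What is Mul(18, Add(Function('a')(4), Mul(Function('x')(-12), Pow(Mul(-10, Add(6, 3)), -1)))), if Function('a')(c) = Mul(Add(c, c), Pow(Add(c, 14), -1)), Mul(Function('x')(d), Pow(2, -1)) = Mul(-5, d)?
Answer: -16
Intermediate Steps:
Function('x')(d) = Mul(-10, d) (Function('x')(d) = Mul(2, Mul(-5, d)) = Mul(-10, d))
Function('a')(c) = Mul(2, c, Pow(Add(14, c), -1)) (Function('a')(c) = Mul(Mul(2, c), Pow(Add(14, c), -1)) = Mul(2, c, Pow(Add(14, c), -1)))
Mul(18, Add(Function('a')(4), Mul(Function('x')(-12), Pow(Mul(-10, Add(6, 3)), -1)))) = Mul(18, Add(Mul(2, 4, Pow(Add(14, 4), -1)), Mul(Mul(-10, -12), Pow(Mul(-10, Add(6, 3)), -1)))) = Mul(18, Add(Mul(2, 4, Pow(18, -1)), Mul(120, Pow(Mul(-10, 9), -1)))) = Mul(18, Add(Mul(2, 4, Rational(1, 18)), Mul(120, Pow(-90, -1)))) = Mul(18, Add(Rational(4, 9), Mul(120, Rational(-1, 90)))) = Mul(18, Add(Rational(4, 9), Rational(-4, 3))) = Mul(18, Rational(-8, 9)) = -16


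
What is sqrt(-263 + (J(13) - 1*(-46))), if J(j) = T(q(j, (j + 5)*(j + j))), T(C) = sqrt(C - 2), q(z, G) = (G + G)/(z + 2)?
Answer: sqrt(-5425 + 5*sqrt(1510))/5 ≈ 14.465*I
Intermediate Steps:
q(z, G) = 2*G/(2 + z) (q(z, G) = (2*G)/(2 + z) = 2*G/(2 + z))
T(C) = sqrt(-2 + C)
J(j) = sqrt(-2 + 4*j*(5 + j)/(2 + j)) (J(j) = sqrt(-2 + 2*((j + 5)*(j + j))/(2 + j)) = sqrt(-2 + 2*((5 + j)*(2*j))/(2 + j)) = sqrt(-2 + 2*(2*j*(5 + j))/(2 + j)) = sqrt(-2 + 4*j*(5 + j)/(2 + j)))
sqrt(-263 + (J(13) - 1*(-46))) = sqrt(-263 + (sqrt(2)*sqrt((-2 - 1*13 + 2*13*(5 + 13))/(2 + 13)) - 1*(-46))) = sqrt(-263 + (sqrt(2)*sqrt((-2 - 13 + 2*13*18)/15) + 46)) = sqrt(-263 + (sqrt(2)*sqrt((-2 - 13 + 468)/15) + 46)) = sqrt(-263 + (sqrt(2)*sqrt((1/15)*453) + 46)) = sqrt(-263 + (sqrt(2)*sqrt(151/5) + 46)) = sqrt(-263 + (sqrt(2)*(sqrt(755)/5) + 46)) = sqrt(-263 + (sqrt(1510)/5 + 46)) = sqrt(-263 + (46 + sqrt(1510)/5)) = sqrt(-217 + sqrt(1510)/5)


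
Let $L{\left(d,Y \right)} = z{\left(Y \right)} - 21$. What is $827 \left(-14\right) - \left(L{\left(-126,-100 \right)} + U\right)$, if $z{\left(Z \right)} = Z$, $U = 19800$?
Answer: $-31257$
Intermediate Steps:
$L{\left(d,Y \right)} = -21 + Y$ ($L{\left(d,Y \right)} = Y - 21 = -21 + Y$)
$827 \left(-14\right) - \left(L{\left(-126,-100 \right)} + U\right) = 827 \left(-14\right) - \left(\left(-21 - 100\right) + 19800\right) = -11578 - \left(-121 + 19800\right) = -11578 - 19679 = -31257$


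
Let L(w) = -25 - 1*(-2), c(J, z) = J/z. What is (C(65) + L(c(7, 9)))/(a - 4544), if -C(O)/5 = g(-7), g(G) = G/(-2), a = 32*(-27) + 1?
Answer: 81/10814 ≈ 0.0074903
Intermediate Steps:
a = -863 (a = -864 + 1 = -863)
g(G) = -G/2 (g(G) = G*(-½) = -G/2)
C(O) = -35/2 (C(O) = -(-5)*(-7)/2 = -5*7/2 = -35/2)
L(w) = -23 (L(w) = -25 + 2 = -23)
(C(65) + L(c(7, 9)))/(a - 4544) = (-35/2 - 23)/(-863 - 4544) = -81/2/(-5407) = -81/2*(-1/5407) = 81/10814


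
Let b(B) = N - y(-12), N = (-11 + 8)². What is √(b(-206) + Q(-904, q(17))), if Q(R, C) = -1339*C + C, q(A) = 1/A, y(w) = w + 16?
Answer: I*√21301/17 ≈ 8.5852*I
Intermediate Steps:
y(w) = 16 + w
N = 9 (N = (-3)² = 9)
Q(R, C) = -1338*C
b(B) = 5 (b(B) = 9 - (16 - 12) = 9 - 1*4 = 9 - 4 = 5)
√(b(-206) + Q(-904, q(17))) = √(5 - 1338/17) = √(-1253/17) = I*√21301/17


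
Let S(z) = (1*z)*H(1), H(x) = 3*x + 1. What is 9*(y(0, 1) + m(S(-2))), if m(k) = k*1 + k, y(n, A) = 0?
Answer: -144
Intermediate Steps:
H(x) = 1 + 3*x
S(z) = 4*z (S(z) = (1*z)*(1 + 3*1) = z*(1 + 3) = z*4 = 4*z)
m(k) = 2*k (m(k) = k + k = 2*k)
9*(y(0, 1) + m(S(-2))) = 9*(0 + 2*(4*(-2))) = 9*(0 + 2*(-8)) = 9*(0 - 16) = 9*(-16) = -144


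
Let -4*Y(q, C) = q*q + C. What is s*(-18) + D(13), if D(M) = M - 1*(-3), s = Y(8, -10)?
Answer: 259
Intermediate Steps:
Y(q, C) = -C/4 - q²/4 (Y(q, C) = -(q*q + C)/4 = -(q² + C)/4 = -(C + q²)/4 = -C/4 - q²/4)
s = -27/2 (s = -¼*(-10) - ¼*8² = 5/2 - ¼*64 = 5/2 - 16 = -27/2 ≈ -13.500)
D(M) = 3 + M (D(M) = M + 3 = 3 + M)
s*(-18) + D(13) = -27/2*(-18) + (3 + 13) = 243 + 16 = 259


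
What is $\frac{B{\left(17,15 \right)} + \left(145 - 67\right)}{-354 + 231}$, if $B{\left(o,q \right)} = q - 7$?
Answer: $- \frac{86}{123} \approx -0.69919$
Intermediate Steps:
$B{\left(o,q \right)} = -7 + q$
$\frac{B{\left(17,15 \right)} + \left(145 - 67\right)}{-354 + 231} = \frac{\left(-7 + 15\right) + \left(145 - 67\right)}{-354 + 231} = \frac{8 + 78}{-123} = 86 \left(- \frac{1}{123}\right) = - \frac{86}{123}$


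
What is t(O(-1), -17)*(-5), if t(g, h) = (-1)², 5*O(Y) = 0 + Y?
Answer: -5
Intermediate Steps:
O(Y) = Y/5 (O(Y) = (0 + Y)/5 = Y/5)
t(g, h) = 1
t(O(-1), -17)*(-5) = 1*(-5) = -5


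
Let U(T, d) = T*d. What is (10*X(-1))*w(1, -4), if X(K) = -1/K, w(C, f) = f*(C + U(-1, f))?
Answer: -200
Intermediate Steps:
w(C, f) = f*(C - f)
(10*X(-1))*w(1, -4) = (10*(-1/(-1)))*(-4*(1 - 1*(-4))) = (10*(-1*(-1)))*(-4*(1 + 4)) = (10*1)*(-4*5) = 10*(-20) = -200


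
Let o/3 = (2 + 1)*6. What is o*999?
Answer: 53946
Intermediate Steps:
o = 54 (o = 3*((2 + 1)*6) = 3*(3*6) = 3*18 = 54)
o*999 = 54*999 = 53946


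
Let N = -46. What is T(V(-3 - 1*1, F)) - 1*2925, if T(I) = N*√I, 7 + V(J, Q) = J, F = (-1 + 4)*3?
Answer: -2925 - 46*I*√11 ≈ -2925.0 - 152.56*I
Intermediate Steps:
F = 9 (F = 3*3 = 9)
V(J, Q) = -7 + J
T(I) = -46*√I
T(V(-3 - 1*1, F)) - 1*2925 = -46*√(-7 + (-3 - 1*1)) - 1*2925 = -46*√(-7 + (-3 - 1)) - 2925 = -46*√(-7 - 4) - 2925 = -46*I*√11 - 2925 = -2925 - 46*I*√11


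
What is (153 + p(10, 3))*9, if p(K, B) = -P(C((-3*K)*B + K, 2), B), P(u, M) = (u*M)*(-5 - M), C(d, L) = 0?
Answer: 1377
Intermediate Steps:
P(u, M) = M*u*(-5 - M) (P(u, M) = (M*u)*(-5 - M) = M*u*(-5 - M))
p(K, B) = 0 (p(K, B) = -(-1)*B*0*(5 + B) = -1*0 = 0)
(153 + p(10, 3))*9 = (153 + 0)*9 = 153*9 = 1377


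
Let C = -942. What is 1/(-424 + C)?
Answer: -1/1366 ≈ -0.00073206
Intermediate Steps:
1/(-424 + C) = 1/(-424 - 942) = 1/(-1366) = -1/1366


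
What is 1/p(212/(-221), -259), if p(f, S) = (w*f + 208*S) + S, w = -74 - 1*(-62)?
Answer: -221/11960407 ≈ -1.8478e-5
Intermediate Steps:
w = -12 (w = -74 + 62 = -12)
p(f, S) = -12*f + 209*S (p(f, S) = (-12*f + 208*S) + S = -12*f + 209*S)
1/p(212/(-221), -259) = 1/(-2544/(-221) + 209*(-259)) = 1/(-2544*(-1)/221 - 54131) = 1/(-12*(-212/221) - 54131) = 1/(2544/221 - 54131) = 1/(-11960407/221) = -221/11960407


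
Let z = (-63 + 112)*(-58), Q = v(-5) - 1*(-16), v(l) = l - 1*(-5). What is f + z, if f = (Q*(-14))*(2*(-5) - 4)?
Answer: 294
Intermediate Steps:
v(l) = 5 + l (v(l) = l + 5 = 5 + l)
Q = 16 (Q = (5 - 5) - 1*(-16) = 0 + 16 = 16)
z = -2842 (z = 49*(-58) = -2842)
f = 3136 (f = (16*(-14))*(2*(-5) - 4) = -224*(-10 - 4) = -224*(-14) = 3136)
f + z = 3136 - 2842 = 294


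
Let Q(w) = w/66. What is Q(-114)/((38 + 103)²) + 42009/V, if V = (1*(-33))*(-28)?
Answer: 278393111/6123348 ≈ 45.464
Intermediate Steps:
Q(w) = w/66 (Q(w) = w*(1/66) = w/66)
V = 924 (V = -33*(-28) = 924)
Q(-114)/((38 + 103)²) + 42009/V = ((1/66)*(-114))/((38 + 103)²) + 42009/924 = -19/(11*(141²)) + 42009*(1/924) = -19/11/19881 + 1273/28 = -19/11*1/19881 + 1273/28 = -19/218691 + 1273/28 = 278393111/6123348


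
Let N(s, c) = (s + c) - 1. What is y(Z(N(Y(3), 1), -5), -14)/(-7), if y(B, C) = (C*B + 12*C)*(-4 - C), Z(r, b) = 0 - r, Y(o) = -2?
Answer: 280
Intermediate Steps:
N(s, c) = -1 + c + s (N(s, c) = (c + s) - 1 = -1 + c + s)
Z(r, b) = -r
y(B, C) = (-4 - C)*(12*C + B*C) (y(B, C) = (B*C + 12*C)*(-4 - C) = (12*C + B*C)*(-4 - C) = (-4 - C)*(12*C + B*C))
y(Z(N(Y(3), 1), -5), -14)/(-7) = -1*(-14)*(48 + 4*(-(-1 + 1 - 2)) + 12*(-14) - (-1 + 1 - 2)*(-14))/(-7) = -1*(-14)*(48 + 4*(-1*(-2)) - 168 - 1*(-2)*(-14))*(-⅐) = -1*(-14)*(48 + 4*2 - 168 + 2*(-14))*(-⅐) = -1*(-14)*(48 + 8 - 168 - 28)*(-⅐) = -1*(-14)*(-140)*(-⅐) = -1960*(-⅐) = 280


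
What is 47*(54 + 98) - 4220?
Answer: 2924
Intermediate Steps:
47*(54 + 98) - 4220 = 47*152 - 4220 = 7144 - 4220 = 2924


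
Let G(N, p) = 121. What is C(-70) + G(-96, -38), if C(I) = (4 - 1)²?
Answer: 130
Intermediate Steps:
C(I) = 9 (C(I) = 3² = 9)
C(-70) + G(-96, -38) = 9 + 121 = 130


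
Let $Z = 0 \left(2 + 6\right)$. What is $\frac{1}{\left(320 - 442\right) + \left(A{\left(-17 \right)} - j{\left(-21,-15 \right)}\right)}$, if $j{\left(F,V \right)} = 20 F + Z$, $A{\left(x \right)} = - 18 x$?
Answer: $\frac{1}{604} \approx 0.0016556$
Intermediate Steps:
$Z = 0$ ($Z = 0 \cdot 8 = 0$)
$j{\left(F,V \right)} = 20 F$ ($j{\left(F,V \right)} = 20 F + 0 = 20 F$)
$\frac{1}{\left(320 - 442\right) + \left(A{\left(-17 \right)} - j{\left(-21,-15 \right)}\right)} = \frac{1}{\left(320 - 442\right) - \left(-306 + 20 \left(-21\right)\right)} = \frac{1}{-122 + \left(306 - -420\right)} = \frac{1}{-122 + \left(306 + 420\right)} = \frac{1}{-122 + 726} = \frac{1}{604}$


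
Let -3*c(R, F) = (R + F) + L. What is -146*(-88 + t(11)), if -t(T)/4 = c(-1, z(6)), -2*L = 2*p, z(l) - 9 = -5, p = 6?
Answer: 13432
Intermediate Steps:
z(l) = 4 (z(l) = 9 - 5 = 4)
L = -6 ≈ -6.0000
c(R, F) = 2 - F/3 - R/3 (c(R, F) = -((R + F) - 6)/3 = -((F + R) - 6)/3 = -(-6 + F + R)/3 = 2 - F/3 - R/3)
t(T) = -4 (t(T) = -4*(2 - 1/3*4 - 1/3*(-1)) = -4*(2 - 4/3 + 1/3) = -4*1 = -4)
-146*(-88 + t(11)) = -146*(-88 - 4) = -146*(-92) = 13432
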